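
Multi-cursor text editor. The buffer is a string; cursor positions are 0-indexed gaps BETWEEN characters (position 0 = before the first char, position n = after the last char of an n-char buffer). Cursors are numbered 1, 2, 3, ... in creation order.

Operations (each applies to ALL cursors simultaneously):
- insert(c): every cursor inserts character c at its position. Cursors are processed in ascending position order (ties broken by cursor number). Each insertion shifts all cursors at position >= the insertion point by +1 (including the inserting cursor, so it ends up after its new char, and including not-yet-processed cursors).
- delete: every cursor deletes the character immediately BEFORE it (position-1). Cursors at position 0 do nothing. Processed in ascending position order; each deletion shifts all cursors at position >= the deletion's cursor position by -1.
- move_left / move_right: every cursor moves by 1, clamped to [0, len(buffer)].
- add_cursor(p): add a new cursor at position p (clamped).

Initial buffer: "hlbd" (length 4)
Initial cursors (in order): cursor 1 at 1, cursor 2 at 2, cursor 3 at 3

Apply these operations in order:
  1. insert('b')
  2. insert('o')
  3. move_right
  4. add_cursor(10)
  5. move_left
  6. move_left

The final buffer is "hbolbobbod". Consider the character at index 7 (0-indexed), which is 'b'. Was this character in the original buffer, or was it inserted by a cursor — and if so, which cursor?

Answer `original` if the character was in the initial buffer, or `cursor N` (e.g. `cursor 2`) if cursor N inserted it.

After op 1 (insert('b')): buffer="hblbbbd" (len 7), cursors c1@2 c2@4 c3@6, authorship .1.2.3.
After op 2 (insert('o')): buffer="hbolbobbod" (len 10), cursors c1@3 c2@6 c3@9, authorship .11.22.33.
After op 3 (move_right): buffer="hbolbobbod" (len 10), cursors c1@4 c2@7 c3@10, authorship .11.22.33.
After op 4 (add_cursor(10)): buffer="hbolbobbod" (len 10), cursors c1@4 c2@7 c3@10 c4@10, authorship .11.22.33.
After op 5 (move_left): buffer="hbolbobbod" (len 10), cursors c1@3 c2@6 c3@9 c4@9, authorship .11.22.33.
After op 6 (move_left): buffer="hbolbobbod" (len 10), cursors c1@2 c2@5 c3@8 c4@8, authorship .11.22.33.
Authorship (.=original, N=cursor N): . 1 1 . 2 2 . 3 3 .
Index 7: author = 3

Answer: cursor 3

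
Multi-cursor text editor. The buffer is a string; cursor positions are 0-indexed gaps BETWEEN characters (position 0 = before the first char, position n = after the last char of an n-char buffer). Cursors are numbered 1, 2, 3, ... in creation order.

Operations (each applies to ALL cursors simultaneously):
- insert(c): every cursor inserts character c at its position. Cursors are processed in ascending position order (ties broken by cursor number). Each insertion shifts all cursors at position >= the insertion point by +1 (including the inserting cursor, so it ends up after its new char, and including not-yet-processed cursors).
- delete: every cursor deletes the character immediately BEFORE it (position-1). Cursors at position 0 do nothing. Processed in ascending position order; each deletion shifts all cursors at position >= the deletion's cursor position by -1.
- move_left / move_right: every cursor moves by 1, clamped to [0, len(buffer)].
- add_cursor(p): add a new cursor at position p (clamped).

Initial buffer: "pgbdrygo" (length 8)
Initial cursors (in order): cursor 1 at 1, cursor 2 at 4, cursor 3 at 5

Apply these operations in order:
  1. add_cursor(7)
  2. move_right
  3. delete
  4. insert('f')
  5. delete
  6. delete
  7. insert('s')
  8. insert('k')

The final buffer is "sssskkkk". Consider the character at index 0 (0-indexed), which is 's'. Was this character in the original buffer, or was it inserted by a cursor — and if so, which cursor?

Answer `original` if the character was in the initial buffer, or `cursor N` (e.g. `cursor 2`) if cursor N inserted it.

Answer: cursor 1

Derivation:
After op 1 (add_cursor(7)): buffer="pgbdrygo" (len 8), cursors c1@1 c2@4 c3@5 c4@7, authorship ........
After op 2 (move_right): buffer="pgbdrygo" (len 8), cursors c1@2 c2@5 c3@6 c4@8, authorship ........
After op 3 (delete): buffer="pbdg" (len 4), cursors c1@1 c2@3 c3@3 c4@4, authorship ....
After op 4 (insert('f')): buffer="pfbdffgf" (len 8), cursors c1@2 c2@6 c3@6 c4@8, authorship .1..23.4
After op 5 (delete): buffer="pbdg" (len 4), cursors c1@1 c2@3 c3@3 c4@4, authorship ....
After op 6 (delete): buffer="" (len 0), cursors c1@0 c2@0 c3@0 c4@0, authorship 
After op 7 (insert('s')): buffer="ssss" (len 4), cursors c1@4 c2@4 c3@4 c4@4, authorship 1234
After op 8 (insert('k')): buffer="sssskkkk" (len 8), cursors c1@8 c2@8 c3@8 c4@8, authorship 12341234
Authorship (.=original, N=cursor N): 1 2 3 4 1 2 3 4
Index 0: author = 1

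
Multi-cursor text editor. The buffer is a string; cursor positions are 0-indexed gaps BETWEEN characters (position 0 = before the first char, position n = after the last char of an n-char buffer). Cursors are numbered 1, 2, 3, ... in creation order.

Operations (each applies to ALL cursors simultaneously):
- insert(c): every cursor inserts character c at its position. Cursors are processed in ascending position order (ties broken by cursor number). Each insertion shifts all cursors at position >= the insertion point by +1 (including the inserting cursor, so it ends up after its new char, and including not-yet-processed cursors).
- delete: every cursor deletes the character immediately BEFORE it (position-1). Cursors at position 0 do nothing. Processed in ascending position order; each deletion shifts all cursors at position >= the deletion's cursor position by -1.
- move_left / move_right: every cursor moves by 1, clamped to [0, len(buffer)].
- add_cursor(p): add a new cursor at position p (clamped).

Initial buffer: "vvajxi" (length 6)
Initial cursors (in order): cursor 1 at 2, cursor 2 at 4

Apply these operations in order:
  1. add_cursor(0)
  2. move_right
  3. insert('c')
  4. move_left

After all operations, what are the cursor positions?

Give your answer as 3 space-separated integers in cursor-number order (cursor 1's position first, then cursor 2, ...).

Answer: 4 7 1

Derivation:
After op 1 (add_cursor(0)): buffer="vvajxi" (len 6), cursors c3@0 c1@2 c2@4, authorship ......
After op 2 (move_right): buffer="vvajxi" (len 6), cursors c3@1 c1@3 c2@5, authorship ......
After op 3 (insert('c')): buffer="vcvacjxci" (len 9), cursors c3@2 c1@5 c2@8, authorship .3..1..2.
After op 4 (move_left): buffer="vcvacjxci" (len 9), cursors c3@1 c1@4 c2@7, authorship .3..1..2.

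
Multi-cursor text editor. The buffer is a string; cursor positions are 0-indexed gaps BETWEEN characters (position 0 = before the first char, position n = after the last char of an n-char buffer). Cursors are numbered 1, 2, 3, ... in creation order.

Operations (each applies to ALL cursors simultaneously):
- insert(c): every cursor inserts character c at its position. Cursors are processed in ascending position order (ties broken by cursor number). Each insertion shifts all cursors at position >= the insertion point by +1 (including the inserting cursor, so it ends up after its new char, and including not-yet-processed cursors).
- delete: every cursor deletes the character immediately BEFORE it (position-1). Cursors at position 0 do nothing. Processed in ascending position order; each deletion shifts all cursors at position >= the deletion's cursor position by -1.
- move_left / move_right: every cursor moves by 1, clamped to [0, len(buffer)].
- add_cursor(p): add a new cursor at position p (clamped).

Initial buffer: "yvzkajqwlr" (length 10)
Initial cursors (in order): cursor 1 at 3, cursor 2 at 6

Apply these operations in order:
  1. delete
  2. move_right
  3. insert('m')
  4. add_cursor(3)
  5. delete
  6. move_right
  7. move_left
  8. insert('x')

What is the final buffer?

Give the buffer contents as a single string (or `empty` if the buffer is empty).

Answer: yvxxaqxwlr

Derivation:
After op 1 (delete): buffer="yvkaqwlr" (len 8), cursors c1@2 c2@4, authorship ........
After op 2 (move_right): buffer="yvkaqwlr" (len 8), cursors c1@3 c2@5, authorship ........
After op 3 (insert('m')): buffer="yvkmaqmwlr" (len 10), cursors c1@4 c2@7, authorship ...1..2...
After op 4 (add_cursor(3)): buffer="yvkmaqmwlr" (len 10), cursors c3@3 c1@4 c2@7, authorship ...1..2...
After op 5 (delete): buffer="yvaqwlr" (len 7), cursors c1@2 c3@2 c2@4, authorship .......
After op 6 (move_right): buffer="yvaqwlr" (len 7), cursors c1@3 c3@3 c2@5, authorship .......
After op 7 (move_left): buffer="yvaqwlr" (len 7), cursors c1@2 c3@2 c2@4, authorship .......
After op 8 (insert('x')): buffer="yvxxaqxwlr" (len 10), cursors c1@4 c3@4 c2@7, authorship ..13..2...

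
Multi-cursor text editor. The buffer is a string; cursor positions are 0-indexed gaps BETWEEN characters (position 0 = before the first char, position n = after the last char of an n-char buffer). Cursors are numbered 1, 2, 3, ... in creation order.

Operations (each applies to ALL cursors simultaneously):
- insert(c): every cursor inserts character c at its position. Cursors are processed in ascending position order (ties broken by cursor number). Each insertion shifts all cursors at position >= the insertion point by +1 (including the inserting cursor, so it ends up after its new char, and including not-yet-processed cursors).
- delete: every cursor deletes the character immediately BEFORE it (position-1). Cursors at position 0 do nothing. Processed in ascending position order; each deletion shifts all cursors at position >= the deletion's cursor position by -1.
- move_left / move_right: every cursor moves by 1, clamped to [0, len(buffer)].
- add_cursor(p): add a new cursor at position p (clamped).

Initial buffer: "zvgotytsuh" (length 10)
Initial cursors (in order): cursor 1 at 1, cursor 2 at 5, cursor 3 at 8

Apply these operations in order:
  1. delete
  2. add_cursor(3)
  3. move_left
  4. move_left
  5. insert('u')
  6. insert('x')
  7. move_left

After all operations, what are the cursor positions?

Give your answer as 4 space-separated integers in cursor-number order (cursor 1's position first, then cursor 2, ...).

After op 1 (delete): buffer="vgoytuh" (len 7), cursors c1@0 c2@3 c3@5, authorship .......
After op 2 (add_cursor(3)): buffer="vgoytuh" (len 7), cursors c1@0 c2@3 c4@3 c3@5, authorship .......
After op 3 (move_left): buffer="vgoytuh" (len 7), cursors c1@0 c2@2 c4@2 c3@4, authorship .......
After op 4 (move_left): buffer="vgoytuh" (len 7), cursors c1@0 c2@1 c4@1 c3@3, authorship .......
After op 5 (insert('u')): buffer="uvuugouytuh" (len 11), cursors c1@1 c2@4 c4@4 c3@7, authorship 1.24..3....
After op 6 (insert('x')): buffer="uxvuuxxgouxytuh" (len 15), cursors c1@2 c2@7 c4@7 c3@11, authorship 11.2424..33....
After op 7 (move_left): buffer="uxvuuxxgouxytuh" (len 15), cursors c1@1 c2@6 c4@6 c3@10, authorship 11.2424..33....

Answer: 1 6 10 6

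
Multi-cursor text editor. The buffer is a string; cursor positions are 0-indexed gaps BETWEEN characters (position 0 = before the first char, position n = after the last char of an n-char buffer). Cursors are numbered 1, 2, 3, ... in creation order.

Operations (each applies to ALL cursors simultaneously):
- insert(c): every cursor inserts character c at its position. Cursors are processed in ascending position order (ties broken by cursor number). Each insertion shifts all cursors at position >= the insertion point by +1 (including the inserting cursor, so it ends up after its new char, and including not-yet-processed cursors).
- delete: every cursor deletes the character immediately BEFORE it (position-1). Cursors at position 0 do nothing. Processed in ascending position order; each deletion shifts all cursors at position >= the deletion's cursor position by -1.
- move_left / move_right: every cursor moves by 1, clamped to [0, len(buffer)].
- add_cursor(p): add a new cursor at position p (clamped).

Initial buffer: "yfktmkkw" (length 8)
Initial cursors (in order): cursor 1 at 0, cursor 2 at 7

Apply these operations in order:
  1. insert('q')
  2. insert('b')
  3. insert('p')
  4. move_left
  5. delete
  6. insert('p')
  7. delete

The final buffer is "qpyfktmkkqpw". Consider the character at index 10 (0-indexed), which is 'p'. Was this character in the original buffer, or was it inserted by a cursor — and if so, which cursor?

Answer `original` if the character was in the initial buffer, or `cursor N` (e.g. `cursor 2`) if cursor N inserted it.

Answer: cursor 2

Derivation:
After op 1 (insert('q')): buffer="qyfktmkkqw" (len 10), cursors c1@1 c2@9, authorship 1.......2.
After op 2 (insert('b')): buffer="qbyfktmkkqbw" (len 12), cursors c1@2 c2@11, authorship 11.......22.
After op 3 (insert('p')): buffer="qbpyfktmkkqbpw" (len 14), cursors c1@3 c2@13, authorship 111.......222.
After op 4 (move_left): buffer="qbpyfktmkkqbpw" (len 14), cursors c1@2 c2@12, authorship 111.......222.
After op 5 (delete): buffer="qpyfktmkkqpw" (len 12), cursors c1@1 c2@10, authorship 11.......22.
After op 6 (insert('p')): buffer="qppyfktmkkqppw" (len 14), cursors c1@2 c2@12, authorship 111.......222.
After op 7 (delete): buffer="qpyfktmkkqpw" (len 12), cursors c1@1 c2@10, authorship 11.......22.
Authorship (.=original, N=cursor N): 1 1 . . . . . . . 2 2 .
Index 10: author = 2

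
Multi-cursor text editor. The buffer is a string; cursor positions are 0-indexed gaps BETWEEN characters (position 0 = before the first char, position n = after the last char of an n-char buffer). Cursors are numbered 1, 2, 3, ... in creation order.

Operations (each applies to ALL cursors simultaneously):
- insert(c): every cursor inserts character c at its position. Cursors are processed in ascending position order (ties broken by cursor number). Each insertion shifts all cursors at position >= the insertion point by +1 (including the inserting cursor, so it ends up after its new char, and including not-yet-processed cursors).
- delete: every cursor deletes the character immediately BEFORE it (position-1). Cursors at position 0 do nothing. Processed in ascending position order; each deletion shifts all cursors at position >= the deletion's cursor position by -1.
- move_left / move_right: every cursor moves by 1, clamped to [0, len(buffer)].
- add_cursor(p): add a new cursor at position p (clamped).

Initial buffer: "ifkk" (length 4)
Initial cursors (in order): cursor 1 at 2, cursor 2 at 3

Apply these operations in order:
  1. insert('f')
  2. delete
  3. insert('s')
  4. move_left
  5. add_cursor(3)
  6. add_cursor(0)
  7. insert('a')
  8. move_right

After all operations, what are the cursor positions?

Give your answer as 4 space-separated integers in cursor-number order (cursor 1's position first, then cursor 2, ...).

Answer: 5 9 7 2

Derivation:
After op 1 (insert('f')): buffer="iffkfk" (len 6), cursors c1@3 c2@5, authorship ..1.2.
After op 2 (delete): buffer="ifkk" (len 4), cursors c1@2 c2@3, authorship ....
After op 3 (insert('s')): buffer="ifsksk" (len 6), cursors c1@3 c2@5, authorship ..1.2.
After op 4 (move_left): buffer="ifsksk" (len 6), cursors c1@2 c2@4, authorship ..1.2.
After op 5 (add_cursor(3)): buffer="ifsksk" (len 6), cursors c1@2 c3@3 c2@4, authorship ..1.2.
After op 6 (add_cursor(0)): buffer="ifsksk" (len 6), cursors c4@0 c1@2 c3@3 c2@4, authorship ..1.2.
After op 7 (insert('a')): buffer="aifasakask" (len 10), cursors c4@1 c1@4 c3@6 c2@8, authorship 4..113.22.
After op 8 (move_right): buffer="aifasakask" (len 10), cursors c4@2 c1@5 c3@7 c2@9, authorship 4..113.22.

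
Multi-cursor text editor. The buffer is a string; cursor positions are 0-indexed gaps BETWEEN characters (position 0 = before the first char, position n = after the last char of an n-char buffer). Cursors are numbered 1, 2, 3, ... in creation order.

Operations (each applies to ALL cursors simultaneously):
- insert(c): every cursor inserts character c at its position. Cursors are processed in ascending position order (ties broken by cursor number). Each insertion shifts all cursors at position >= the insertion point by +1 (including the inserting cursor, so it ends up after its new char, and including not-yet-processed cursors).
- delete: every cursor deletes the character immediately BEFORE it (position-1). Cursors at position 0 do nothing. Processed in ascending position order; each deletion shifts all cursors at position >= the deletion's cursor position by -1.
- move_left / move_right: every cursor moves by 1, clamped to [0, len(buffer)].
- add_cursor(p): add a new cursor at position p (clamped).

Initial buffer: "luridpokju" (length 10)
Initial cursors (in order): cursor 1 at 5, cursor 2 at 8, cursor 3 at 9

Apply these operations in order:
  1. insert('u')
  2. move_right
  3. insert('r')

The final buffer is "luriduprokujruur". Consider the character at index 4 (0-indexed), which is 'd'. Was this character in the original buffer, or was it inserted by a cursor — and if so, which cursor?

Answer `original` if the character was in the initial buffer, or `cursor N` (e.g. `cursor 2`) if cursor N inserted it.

After op 1 (insert('u')): buffer="luridupokujuu" (len 13), cursors c1@6 c2@10 c3@12, authorship .....1...2.3.
After op 2 (move_right): buffer="luridupokujuu" (len 13), cursors c1@7 c2@11 c3@13, authorship .....1...2.3.
After op 3 (insert('r')): buffer="luriduprokujruur" (len 16), cursors c1@8 c2@13 c3@16, authorship .....1.1..2.23.3
Authorship (.=original, N=cursor N): . . . . . 1 . 1 . . 2 . 2 3 . 3
Index 4: author = original

Answer: original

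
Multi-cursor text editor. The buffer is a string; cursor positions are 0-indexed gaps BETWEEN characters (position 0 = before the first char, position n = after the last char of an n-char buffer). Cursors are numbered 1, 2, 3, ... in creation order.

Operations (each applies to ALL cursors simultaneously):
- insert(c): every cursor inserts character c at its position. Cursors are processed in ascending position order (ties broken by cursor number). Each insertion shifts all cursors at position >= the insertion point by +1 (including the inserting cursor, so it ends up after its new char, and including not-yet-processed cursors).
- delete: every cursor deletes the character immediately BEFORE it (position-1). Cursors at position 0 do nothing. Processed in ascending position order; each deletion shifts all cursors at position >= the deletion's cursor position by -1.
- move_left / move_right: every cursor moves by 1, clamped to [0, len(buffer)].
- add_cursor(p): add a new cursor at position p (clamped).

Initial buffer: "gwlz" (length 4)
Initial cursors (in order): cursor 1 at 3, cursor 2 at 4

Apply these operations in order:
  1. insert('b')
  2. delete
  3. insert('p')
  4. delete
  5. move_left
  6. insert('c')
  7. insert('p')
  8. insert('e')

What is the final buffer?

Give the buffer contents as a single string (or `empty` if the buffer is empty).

After op 1 (insert('b')): buffer="gwlbzb" (len 6), cursors c1@4 c2@6, authorship ...1.2
After op 2 (delete): buffer="gwlz" (len 4), cursors c1@3 c2@4, authorship ....
After op 3 (insert('p')): buffer="gwlpzp" (len 6), cursors c1@4 c2@6, authorship ...1.2
After op 4 (delete): buffer="gwlz" (len 4), cursors c1@3 c2@4, authorship ....
After op 5 (move_left): buffer="gwlz" (len 4), cursors c1@2 c2@3, authorship ....
After op 6 (insert('c')): buffer="gwclcz" (len 6), cursors c1@3 c2@5, authorship ..1.2.
After op 7 (insert('p')): buffer="gwcplcpz" (len 8), cursors c1@4 c2@7, authorship ..11.22.
After op 8 (insert('e')): buffer="gwcpelcpez" (len 10), cursors c1@5 c2@9, authorship ..111.222.

Answer: gwcpelcpez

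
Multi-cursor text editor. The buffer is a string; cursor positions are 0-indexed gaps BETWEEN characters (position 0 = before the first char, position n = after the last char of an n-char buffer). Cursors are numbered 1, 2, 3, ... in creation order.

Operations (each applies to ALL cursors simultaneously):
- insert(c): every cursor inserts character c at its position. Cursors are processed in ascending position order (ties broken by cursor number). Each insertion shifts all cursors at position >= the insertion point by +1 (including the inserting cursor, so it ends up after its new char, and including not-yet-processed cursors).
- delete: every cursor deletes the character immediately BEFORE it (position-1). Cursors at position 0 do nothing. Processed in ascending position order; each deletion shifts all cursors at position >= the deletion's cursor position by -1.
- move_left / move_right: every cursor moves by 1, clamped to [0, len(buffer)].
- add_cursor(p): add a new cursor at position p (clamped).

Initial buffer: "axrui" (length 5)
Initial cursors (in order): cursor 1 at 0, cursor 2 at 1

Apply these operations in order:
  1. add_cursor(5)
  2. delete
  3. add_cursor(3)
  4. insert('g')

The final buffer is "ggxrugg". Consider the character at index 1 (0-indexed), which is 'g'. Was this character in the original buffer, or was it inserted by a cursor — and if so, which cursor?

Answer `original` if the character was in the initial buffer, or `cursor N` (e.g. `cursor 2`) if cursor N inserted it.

Answer: cursor 2

Derivation:
After op 1 (add_cursor(5)): buffer="axrui" (len 5), cursors c1@0 c2@1 c3@5, authorship .....
After op 2 (delete): buffer="xru" (len 3), cursors c1@0 c2@0 c3@3, authorship ...
After op 3 (add_cursor(3)): buffer="xru" (len 3), cursors c1@0 c2@0 c3@3 c4@3, authorship ...
After op 4 (insert('g')): buffer="ggxrugg" (len 7), cursors c1@2 c2@2 c3@7 c4@7, authorship 12...34
Authorship (.=original, N=cursor N): 1 2 . . . 3 4
Index 1: author = 2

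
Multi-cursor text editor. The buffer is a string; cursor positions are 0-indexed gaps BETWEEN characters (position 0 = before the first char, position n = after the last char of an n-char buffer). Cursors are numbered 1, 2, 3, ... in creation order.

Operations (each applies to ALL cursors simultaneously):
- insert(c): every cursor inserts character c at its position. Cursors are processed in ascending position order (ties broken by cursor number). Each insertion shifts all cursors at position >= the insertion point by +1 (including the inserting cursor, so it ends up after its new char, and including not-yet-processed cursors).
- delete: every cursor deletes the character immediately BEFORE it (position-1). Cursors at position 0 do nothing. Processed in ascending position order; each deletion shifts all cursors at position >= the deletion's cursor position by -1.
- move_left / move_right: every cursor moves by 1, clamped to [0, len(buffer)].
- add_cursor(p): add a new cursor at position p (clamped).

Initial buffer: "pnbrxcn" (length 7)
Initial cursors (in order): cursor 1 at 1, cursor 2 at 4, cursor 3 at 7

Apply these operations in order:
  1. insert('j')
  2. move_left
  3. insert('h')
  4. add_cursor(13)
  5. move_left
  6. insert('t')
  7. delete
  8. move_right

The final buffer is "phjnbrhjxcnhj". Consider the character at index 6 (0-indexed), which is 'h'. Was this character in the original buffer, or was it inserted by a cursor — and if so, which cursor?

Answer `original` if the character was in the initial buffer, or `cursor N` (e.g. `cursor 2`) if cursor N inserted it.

Answer: cursor 2

Derivation:
After op 1 (insert('j')): buffer="pjnbrjxcnj" (len 10), cursors c1@2 c2@6 c3@10, authorship .1...2...3
After op 2 (move_left): buffer="pjnbrjxcnj" (len 10), cursors c1@1 c2@5 c3@9, authorship .1...2...3
After op 3 (insert('h')): buffer="phjnbrhjxcnhj" (len 13), cursors c1@2 c2@7 c3@12, authorship .11...22...33
After op 4 (add_cursor(13)): buffer="phjnbrhjxcnhj" (len 13), cursors c1@2 c2@7 c3@12 c4@13, authorship .11...22...33
After op 5 (move_left): buffer="phjnbrhjxcnhj" (len 13), cursors c1@1 c2@6 c3@11 c4@12, authorship .11...22...33
After op 6 (insert('t')): buffer="pthjnbrthjxcnthtj" (len 17), cursors c1@2 c2@8 c3@14 c4@16, authorship .111...222...3343
After op 7 (delete): buffer="phjnbrhjxcnhj" (len 13), cursors c1@1 c2@6 c3@11 c4@12, authorship .11...22...33
After op 8 (move_right): buffer="phjnbrhjxcnhj" (len 13), cursors c1@2 c2@7 c3@12 c4@13, authorship .11...22...33
Authorship (.=original, N=cursor N): . 1 1 . . . 2 2 . . . 3 3
Index 6: author = 2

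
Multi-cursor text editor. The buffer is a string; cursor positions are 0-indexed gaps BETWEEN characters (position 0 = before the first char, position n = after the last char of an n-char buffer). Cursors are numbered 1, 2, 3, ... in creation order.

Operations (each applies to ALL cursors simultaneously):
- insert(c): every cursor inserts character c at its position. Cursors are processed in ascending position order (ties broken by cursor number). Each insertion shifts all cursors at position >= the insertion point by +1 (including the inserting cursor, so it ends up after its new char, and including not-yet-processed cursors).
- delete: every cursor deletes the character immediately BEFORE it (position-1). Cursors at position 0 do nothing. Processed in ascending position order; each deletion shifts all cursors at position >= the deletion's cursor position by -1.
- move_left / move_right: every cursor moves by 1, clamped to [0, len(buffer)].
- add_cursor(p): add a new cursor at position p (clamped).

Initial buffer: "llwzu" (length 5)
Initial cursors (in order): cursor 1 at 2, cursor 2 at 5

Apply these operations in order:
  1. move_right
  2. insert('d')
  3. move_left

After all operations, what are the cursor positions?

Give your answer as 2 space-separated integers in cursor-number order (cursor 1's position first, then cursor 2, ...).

Answer: 3 6

Derivation:
After op 1 (move_right): buffer="llwzu" (len 5), cursors c1@3 c2@5, authorship .....
After op 2 (insert('d')): buffer="llwdzud" (len 7), cursors c1@4 c2@7, authorship ...1..2
After op 3 (move_left): buffer="llwdzud" (len 7), cursors c1@3 c2@6, authorship ...1..2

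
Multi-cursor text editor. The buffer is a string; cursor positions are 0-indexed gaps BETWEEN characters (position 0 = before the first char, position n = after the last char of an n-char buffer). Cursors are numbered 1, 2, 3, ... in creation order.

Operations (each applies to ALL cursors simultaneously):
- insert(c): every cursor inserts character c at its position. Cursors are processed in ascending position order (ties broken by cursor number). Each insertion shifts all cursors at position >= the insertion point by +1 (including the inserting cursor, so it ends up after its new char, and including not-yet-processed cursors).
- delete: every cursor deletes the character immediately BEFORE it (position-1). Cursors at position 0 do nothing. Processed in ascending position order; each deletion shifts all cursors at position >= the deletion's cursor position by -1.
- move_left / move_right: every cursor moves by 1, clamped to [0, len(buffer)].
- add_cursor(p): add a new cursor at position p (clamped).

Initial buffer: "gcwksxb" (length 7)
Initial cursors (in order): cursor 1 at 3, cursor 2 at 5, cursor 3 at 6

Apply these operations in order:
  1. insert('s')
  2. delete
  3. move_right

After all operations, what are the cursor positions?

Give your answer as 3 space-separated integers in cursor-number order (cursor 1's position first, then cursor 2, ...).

Answer: 4 6 7

Derivation:
After op 1 (insert('s')): buffer="gcwskssxsb" (len 10), cursors c1@4 c2@7 c3@9, authorship ...1..2.3.
After op 2 (delete): buffer="gcwksxb" (len 7), cursors c1@3 c2@5 c3@6, authorship .......
After op 3 (move_right): buffer="gcwksxb" (len 7), cursors c1@4 c2@6 c3@7, authorship .......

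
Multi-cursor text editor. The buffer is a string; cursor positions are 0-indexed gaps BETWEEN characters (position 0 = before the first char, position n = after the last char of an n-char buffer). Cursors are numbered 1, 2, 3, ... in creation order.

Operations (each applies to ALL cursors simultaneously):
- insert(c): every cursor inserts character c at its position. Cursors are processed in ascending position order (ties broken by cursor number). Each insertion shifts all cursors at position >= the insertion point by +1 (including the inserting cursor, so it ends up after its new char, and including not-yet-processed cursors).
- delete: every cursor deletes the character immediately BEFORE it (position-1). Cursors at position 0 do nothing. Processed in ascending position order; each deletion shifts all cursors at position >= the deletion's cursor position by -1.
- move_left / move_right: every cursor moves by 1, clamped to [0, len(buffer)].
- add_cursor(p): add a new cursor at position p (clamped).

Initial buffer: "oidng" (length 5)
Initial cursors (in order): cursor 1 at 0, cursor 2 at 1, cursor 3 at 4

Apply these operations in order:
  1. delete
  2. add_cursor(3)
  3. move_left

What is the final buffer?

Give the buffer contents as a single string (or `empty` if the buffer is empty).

After op 1 (delete): buffer="idg" (len 3), cursors c1@0 c2@0 c3@2, authorship ...
After op 2 (add_cursor(3)): buffer="idg" (len 3), cursors c1@0 c2@0 c3@2 c4@3, authorship ...
After op 3 (move_left): buffer="idg" (len 3), cursors c1@0 c2@0 c3@1 c4@2, authorship ...

Answer: idg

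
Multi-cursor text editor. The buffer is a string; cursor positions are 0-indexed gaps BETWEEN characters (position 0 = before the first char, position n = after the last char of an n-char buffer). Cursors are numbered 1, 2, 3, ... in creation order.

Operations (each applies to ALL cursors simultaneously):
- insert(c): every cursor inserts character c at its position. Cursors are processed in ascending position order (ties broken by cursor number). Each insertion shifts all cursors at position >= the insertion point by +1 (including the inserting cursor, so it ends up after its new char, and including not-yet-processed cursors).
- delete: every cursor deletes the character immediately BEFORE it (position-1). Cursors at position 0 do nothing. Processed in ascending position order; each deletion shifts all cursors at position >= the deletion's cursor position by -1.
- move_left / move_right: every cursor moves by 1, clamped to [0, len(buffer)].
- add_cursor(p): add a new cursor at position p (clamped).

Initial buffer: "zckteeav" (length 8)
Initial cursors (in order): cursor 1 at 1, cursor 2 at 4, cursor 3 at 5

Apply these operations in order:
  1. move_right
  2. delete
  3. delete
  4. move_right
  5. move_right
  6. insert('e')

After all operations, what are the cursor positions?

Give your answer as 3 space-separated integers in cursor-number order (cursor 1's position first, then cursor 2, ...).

Answer: 5 5 5

Derivation:
After op 1 (move_right): buffer="zckteeav" (len 8), cursors c1@2 c2@5 c3@6, authorship ........
After op 2 (delete): buffer="zktav" (len 5), cursors c1@1 c2@3 c3@3, authorship .....
After op 3 (delete): buffer="av" (len 2), cursors c1@0 c2@0 c3@0, authorship ..
After op 4 (move_right): buffer="av" (len 2), cursors c1@1 c2@1 c3@1, authorship ..
After op 5 (move_right): buffer="av" (len 2), cursors c1@2 c2@2 c3@2, authorship ..
After op 6 (insert('e')): buffer="aveee" (len 5), cursors c1@5 c2@5 c3@5, authorship ..123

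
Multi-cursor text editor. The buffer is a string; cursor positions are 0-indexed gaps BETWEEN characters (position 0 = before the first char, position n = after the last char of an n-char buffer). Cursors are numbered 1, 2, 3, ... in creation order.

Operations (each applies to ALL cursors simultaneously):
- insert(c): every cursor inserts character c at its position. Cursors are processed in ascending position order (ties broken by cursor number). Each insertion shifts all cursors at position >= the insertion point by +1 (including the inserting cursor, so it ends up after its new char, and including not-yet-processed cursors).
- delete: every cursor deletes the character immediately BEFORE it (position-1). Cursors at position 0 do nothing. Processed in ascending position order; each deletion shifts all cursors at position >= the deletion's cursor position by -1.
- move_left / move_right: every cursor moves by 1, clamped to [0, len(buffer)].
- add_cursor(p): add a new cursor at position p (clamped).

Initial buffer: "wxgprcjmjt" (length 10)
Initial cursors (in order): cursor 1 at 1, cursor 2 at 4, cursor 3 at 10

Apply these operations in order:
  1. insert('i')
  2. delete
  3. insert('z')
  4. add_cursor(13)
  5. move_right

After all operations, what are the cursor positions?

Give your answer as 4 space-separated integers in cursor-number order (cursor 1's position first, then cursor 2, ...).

Answer: 3 7 13 13

Derivation:
After op 1 (insert('i')): buffer="wixgpircjmjti" (len 13), cursors c1@2 c2@6 c3@13, authorship .1...2......3
After op 2 (delete): buffer="wxgprcjmjt" (len 10), cursors c1@1 c2@4 c3@10, authorship ..........
After op 3 (insert('z')): buffer="wzxgpzrcjmjtz" (len 13), cursors c1@2 c2@6 c3@13, authorship .1...2......3
After op 4 (add_cursor(13)): buffer="wzxgpzrcjmjtz" (len 13), cursors c1@2 c2@6 c3@13 c4@13, authorship .1...2......3
After op 5 (move_right): buffer="wzxgpzrcjmjtz" (len 13), cursors c1@3 c2@7 c3@13 c4@13, authorship .1...2......3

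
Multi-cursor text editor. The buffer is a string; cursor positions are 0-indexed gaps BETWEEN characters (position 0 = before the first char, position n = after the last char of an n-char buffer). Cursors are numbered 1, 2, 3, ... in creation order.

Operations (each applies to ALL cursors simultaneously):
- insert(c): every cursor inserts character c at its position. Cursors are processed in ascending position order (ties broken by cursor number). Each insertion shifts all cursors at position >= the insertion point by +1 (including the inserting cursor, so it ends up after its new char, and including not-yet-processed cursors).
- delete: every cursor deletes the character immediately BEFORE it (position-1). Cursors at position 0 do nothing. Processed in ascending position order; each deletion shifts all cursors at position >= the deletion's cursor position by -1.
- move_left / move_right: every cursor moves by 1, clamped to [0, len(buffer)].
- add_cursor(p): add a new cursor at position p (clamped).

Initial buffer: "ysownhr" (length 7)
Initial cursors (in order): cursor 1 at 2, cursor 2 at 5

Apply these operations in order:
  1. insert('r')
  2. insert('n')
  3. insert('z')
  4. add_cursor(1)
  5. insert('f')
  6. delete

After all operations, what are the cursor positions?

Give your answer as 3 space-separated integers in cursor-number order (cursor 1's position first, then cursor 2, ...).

Answer: 5 11 1

Derivation:
After op 1 (insert('r')): buffer="ysrownrhr" (len 9), cursors c1@3 c2@7, authorship ..1...2..
After op 2 (insert('n')): buffer="ysrnownrnhr" (len 11), cursors c1@4 c2@9, authorship ..11...22..
After op 3 (insert('z')): buffer="ysrnzownrnzhr" (len 13), cursors c1@5 c2@11, authorship ..111...222..
After op 4 (add_cursor(1)): buffer="ysrnzownrnzhr" (len 13), cursors c3@1 c1@5 c2@11, authorship ..111...222..
After op 5 (insert('f')): buffer="yfsrnzfownrnzfhr" (len 16), cursors c3@2 c1@7 c2@14, authorship .3.1111...2222..
After op 6 (delete): buffer="ysrnzownrnzhr" (len 13), cursors c3@1 c1@5 c2@11, authorship ..111...222..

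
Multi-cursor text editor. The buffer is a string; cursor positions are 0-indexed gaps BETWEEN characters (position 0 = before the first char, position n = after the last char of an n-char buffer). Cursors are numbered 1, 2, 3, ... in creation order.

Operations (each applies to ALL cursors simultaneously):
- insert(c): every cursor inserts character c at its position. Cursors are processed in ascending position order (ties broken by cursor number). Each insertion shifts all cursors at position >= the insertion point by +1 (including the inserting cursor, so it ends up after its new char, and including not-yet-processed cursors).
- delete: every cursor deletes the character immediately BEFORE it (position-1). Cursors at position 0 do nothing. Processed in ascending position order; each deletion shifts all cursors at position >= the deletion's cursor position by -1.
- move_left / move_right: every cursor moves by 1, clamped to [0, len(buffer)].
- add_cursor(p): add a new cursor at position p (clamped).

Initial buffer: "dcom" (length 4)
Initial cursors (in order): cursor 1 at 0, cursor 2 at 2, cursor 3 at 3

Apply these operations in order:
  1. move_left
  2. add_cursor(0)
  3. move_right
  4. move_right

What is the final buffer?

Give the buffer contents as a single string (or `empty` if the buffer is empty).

After op 1 (move_left): buffer="dcom" (len 4), cursors c1@0 c2@1 c3@2, authorship ....
After op 2 (add_cursor(0)): buffer="dcom" (len 4), cursors c1@0 c4@0 c2@1 c3@2, authorship ....
After op 3 (move_right): buffer="dcom" (len 4), cursors c1@1 c4@1 c2@2 c3@3, authorship ....
After op 4 (move_right): buffer="dcom" (len 4), cursors c1@2 c4@2 c2@3 c3@4, authorship ....

Answer: dcom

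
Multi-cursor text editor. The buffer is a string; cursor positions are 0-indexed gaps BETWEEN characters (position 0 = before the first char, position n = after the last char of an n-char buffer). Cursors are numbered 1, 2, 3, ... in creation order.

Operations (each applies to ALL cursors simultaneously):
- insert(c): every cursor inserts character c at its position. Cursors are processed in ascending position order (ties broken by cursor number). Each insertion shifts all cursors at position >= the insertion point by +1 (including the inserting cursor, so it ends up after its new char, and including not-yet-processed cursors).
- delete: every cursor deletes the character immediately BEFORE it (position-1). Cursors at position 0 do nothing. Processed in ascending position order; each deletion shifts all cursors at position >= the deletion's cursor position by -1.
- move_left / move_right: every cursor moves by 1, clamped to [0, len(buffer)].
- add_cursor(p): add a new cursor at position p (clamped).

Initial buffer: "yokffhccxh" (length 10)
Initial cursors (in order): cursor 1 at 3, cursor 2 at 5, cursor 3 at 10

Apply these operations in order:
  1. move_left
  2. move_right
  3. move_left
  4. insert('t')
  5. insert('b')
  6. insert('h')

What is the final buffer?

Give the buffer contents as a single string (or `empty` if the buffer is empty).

Answer: yotbhkftbhfhccxtbhh

Derivation:
After op 1 (move_left): buffer="yokffhccxh" (len 10), cursors c1@2 c2@4 c3@9, authorship ..........
After op 2 (move_right): buffer="yokffhccxh" (len 10), cursors c1@3 c2@5 c3@10, authorship ..........
After op 3 (move_left): buffer="yokffhccxh" (len 10), cursors c1@2 c2@4 c3@9, authorship ..........
After op 4 (insert('t')): buffer="yotkftfhccxth" (len 13), cursors c1@3 c2@6 c3@12, authorship ..1..2.....3.
After op 5 (insert('b')): buffer="yotbkftbfhccxtbh" (len 16), cursors c1@4 c2@8 c3@15, authorship ..11..22.....33.
After op 6 (insert('h')): buffer="yotbhkftbhfhccxtbhh" (len 19), cursors c1@5 c2@10 c3@18, authorship ..111..222.....333.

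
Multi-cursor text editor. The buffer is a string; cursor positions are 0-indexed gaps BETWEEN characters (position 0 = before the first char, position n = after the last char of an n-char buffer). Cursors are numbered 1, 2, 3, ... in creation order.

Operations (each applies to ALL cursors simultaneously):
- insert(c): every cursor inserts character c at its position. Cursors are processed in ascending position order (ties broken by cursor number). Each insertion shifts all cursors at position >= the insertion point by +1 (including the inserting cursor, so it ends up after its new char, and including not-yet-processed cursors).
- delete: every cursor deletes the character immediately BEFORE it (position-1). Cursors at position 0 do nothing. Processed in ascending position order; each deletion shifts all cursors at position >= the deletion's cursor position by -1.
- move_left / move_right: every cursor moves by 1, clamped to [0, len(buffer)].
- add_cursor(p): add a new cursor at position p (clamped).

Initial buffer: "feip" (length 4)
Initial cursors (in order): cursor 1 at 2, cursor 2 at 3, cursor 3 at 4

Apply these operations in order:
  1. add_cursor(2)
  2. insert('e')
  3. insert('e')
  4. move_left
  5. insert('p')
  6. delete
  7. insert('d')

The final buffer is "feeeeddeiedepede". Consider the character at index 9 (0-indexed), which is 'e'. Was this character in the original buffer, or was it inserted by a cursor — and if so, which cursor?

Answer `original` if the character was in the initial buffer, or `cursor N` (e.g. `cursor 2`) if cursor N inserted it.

Answer: cursor 2

Derivation:
After op 1 (add_cursor(2)): buffer="feip" (len 4), cursors c1@2 c4@2 c2@3 c3@4, authorship ....
After op 2 (insert('e')): buffer="feeeiepe" (len 8), cursors c1@4 c4@4 c2@6 c3@8, authorship ..14.2.3
After op 3 (insert('e')): buffer="feeeeeieepee" (len 12), cursors c1@6 c4@6 c2@9 c3@12, authorship ..1414.22.33
After op 4 (move_left): buffer="feeeeeieepee" (len 12), cursors c1@5 c4@5 c2@8 c3@11, authorship ..1414.22.33
After op 5 (insert('p')): buffer="feeeeppeiepepepe" (len 16), cursors c1@7 c4@7 c2@11 c3@15, authorship ..141144.222.333
After op 6 (delete): buffer="feeeeeieepee" (len 12), cursors c1@5 c4@5 c2@8 c3@11, authorship ..1414.22.33
After op 7 (insert('d')): buffer="feeeeddeiedepede" (len 16), cursors c1@7 c4@7 c2@11 c3@15, authorship ..141144.222.333
Authorship (.=original, N=cursor N): . . 1 4 1 1 4 4 . 2 2 2 . 3 3 3
Index 9: author = 2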